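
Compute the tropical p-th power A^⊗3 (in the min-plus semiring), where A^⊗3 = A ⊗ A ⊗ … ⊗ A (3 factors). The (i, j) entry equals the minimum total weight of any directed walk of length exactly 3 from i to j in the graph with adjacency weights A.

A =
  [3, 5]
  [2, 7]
A^⊗3 =
  [9, 11]
  [8, 10]

Each entry (A^⊗3)_ij equals the minimum over all length-3 walks i = v_0 → v_1 → … → v_3 = j of Σ_t A[v_t][v_{t+1}]. For example, for (i, j) = (0, 1) we minimise over 4 possible intermediate vertex sequences; the minimum is 11, attained along the walk 0 → 0 → 0 → 1.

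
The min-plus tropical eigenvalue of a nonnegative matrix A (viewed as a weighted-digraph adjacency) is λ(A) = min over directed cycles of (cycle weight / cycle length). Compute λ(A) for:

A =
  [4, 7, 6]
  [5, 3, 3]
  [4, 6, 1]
λ(A) = 1

Enumerate directed cycles and compute their means (weight / length). Sample:
  cycle 0 → 0: weight = 4, length = 1, mean = 4/1 ≈ 4.000
  cycle 1 → 1: weight = 3, length = 1, mean = 3/1 ≈ 3.000
  cycle 2 → 2: weight = 1, length = 1, mean = 1/1 ≈ 1.000
  cycle 0 → 1 → 0: weight = 12, length = 2, mean = 12/2 ≈ 6.000
  cycle 0 → 2 → 0: weight = 10, length = 2, mean = 10/2 ≈ 5.000
  cycle 1 → 0 → 1: weight = 12, length = 2, mean = 12/2 ≈ 6.000
Minimum mean = 1.000, attained e.g. along the cycle 2 → 2 with weight 1 and length 1. So λ(A) = 1/1 = 1.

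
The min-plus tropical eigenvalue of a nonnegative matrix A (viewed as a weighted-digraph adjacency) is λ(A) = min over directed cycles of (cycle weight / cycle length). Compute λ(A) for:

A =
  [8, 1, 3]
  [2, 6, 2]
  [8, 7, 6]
λ(A) = 3/2

Enumerate directed cycles and compute their means (weight / length). Sample:
  cycle 0 → 0: weight = 8, length = 1, mean = 8/1 ≈ 8.000
  cycle 1 → 1: weight = 6, length = 1, mean = 6/1 ≈ 6.000
  cycle 2 → 2: weight = 6, length = 1, mean = 6/1 ≈ 6.000
  cycle 0 → 1 → 0: weight = 3, length = 2, mean = 3/2 ≈ 1.500
  cycle 0 → 2 → 0: weight = 11, length = 2, mean = 11/2 ≈ 5.500
  cycle 1 → 0 → 1: weight = 3, length = 2, mean = 3/2 ≈ 1.500
Minimum mean = 1.500, attained e.g. along the cycle 0 → 1 → 0 with weight 3 and length 2. So λ(A) = 3/2 = 3/2.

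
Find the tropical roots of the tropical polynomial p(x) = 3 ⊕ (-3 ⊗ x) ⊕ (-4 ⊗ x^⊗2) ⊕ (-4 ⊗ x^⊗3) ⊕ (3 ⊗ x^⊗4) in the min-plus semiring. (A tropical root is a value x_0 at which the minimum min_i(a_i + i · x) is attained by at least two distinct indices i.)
Roots: {-7, 0, 1, 6}

Each tropical root is a break point of the lower envelope of the lines y = a_i + i · x (there are 5 lines, with slopes 0, 1, ..., 4). Only the lines that attain the minimum somewhere contribute to roots; other lines are dominated. Here the surviving (envelope) indices are i = 4, i = 3, i = 2, i = 1, i = 0.
Intersections between consecutive envelope lines give the roots: for adjacent envelope indices i < j the intersection is x = (a_i − a_j) / (j − i). Reading off the sorted break points: {-7, 0, 1, 6}.
Verification: at each break x_0, at least two indices attain the minimum of min_i(a_i + i · x_0).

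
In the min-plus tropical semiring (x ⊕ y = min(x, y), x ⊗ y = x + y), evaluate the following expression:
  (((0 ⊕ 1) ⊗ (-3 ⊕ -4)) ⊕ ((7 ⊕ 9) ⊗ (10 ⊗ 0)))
(((0 ⊕ 1) ⊗ (-3 ⊕ -4)) ⊕ ((7 ⊕ 9) ⊗ (10 ⊗ 0))) = -4

Expand innermost to outermost. Recall ⊕ takes the minimum of its arguments and ⊗ takes their sum. Working out the expression (((0 ⊕ 1) ⊗ (-3 ⊕ -4)) ⊕ ((7 ⊕ 9) ⊗ (10 ⊗ 0))) gives -4.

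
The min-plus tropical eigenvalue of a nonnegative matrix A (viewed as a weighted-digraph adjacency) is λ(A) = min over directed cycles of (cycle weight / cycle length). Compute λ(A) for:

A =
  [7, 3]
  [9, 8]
λ(A) = 6

Enumerate directed cycles and compute their means (weight / length). Sample:
  cycle 0 → 0: weight = 7, length = 1, mean = 7/1 ≈ 7.000
  cycle 1 → 1: weight = 8, length = 1, mean = 8/1 ≈ 8.000
  cycle 0 → 1 → 0: weight = 12, length = 2, mean = 12/2 ≈ 6.000
  cycle 1 → 0 → 1: weight = 12, length = 2, mean = 12/2 ≈ 6.000
Minimum mean = 6.000, attained e.g. along the cycle 0 → 1 → 0 with weight 12 and length 2. So λ(A) = 12/2 = 6.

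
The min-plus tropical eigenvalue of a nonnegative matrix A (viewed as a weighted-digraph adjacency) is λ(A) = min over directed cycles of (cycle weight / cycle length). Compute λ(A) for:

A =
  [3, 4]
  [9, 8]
λ(A) = 3

Enumerate directed cycles and compute their means (weight / length). Sample:
  cycle 0 → 0: weight = 3, length = 1, mean = 3/1 ≈ 3.000
  cycle 1 → 1: weight = 8, length = 1, mean = 8/1 ≈ 8.000
  cycle 0 → 1 → 0: weight = 13, length = 2, mean = 13/2 ≈ 6.500
  cycle 1 → 0 → 1: weight = 13, length = 2, mean = 13/2 ≈ 6.500
Minimum mean = 3.000, attained e.g. along the cycle 0 → 0 with weight 3 and length 1. So λ(A) = 3/1 = 3.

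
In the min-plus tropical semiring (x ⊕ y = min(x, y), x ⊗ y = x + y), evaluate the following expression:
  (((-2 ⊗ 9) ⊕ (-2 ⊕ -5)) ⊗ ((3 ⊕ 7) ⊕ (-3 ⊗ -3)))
(((-2 ⊗ 9) ⊕ (-2 ⊕ -5)) ⊗ ((3 ⊕ 7) ⊕ (-3 ⊗ -3))) = -11

Expand innermost to outermost. Recall ⊕ takes the minimum of its arguments and ⊗ takes their sum. Working out the expression (((-2 ⊗ 9) ⊕ (-2 ⊕ -5)) ⊗ ((3 ⊕ 7) ⊕ (-3 ⊗ -3))) gives -11.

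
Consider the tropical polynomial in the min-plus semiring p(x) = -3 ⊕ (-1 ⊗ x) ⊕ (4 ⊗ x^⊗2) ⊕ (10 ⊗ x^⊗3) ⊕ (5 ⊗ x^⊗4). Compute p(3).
p(3) = -3

A tropical monomial a ⊗ x^⊗i evaluates to a + i · x. Evaluating each term at x = 3:
  Term 0 contributes -3 + 0 · 3 = -3
  Term 1 contributes -1 + 1 · 3 = 2
  Term 2 contributes 4 + 2 · 3 = 10
  Term 3 contributes 10 + 3 · 3 = 19
  Term 4 contributes 5 + 4 · 3 = 17
p(3) = ⊕ of these = min[-3, 2, 10, 19, 17] = -3.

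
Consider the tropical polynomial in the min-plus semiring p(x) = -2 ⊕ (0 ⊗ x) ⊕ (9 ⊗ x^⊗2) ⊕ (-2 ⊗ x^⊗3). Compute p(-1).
p(-1) = -5

A tropical monomial a ⊗ x^⊗i evaluates to a + i · x. Evaluating each term at x = -1:
  Term 0 contributes -2 + 0 · -1 = -2
  Term 1 contributes 0 + 1 · -1 = -1
  Term 2 contributes 9 + 2 · -1 = 7
  Term 3 contributes -2 + 3 · -1 = -5
p(-1) = ⊕ of these = min[-2, -1, 7, -5] = -5.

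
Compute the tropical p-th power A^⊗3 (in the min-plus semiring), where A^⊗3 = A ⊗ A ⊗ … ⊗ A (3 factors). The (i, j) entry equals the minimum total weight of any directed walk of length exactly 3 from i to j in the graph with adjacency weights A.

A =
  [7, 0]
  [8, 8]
A^⊗3 =
  [15, 8]
  [16, 15]

Each entry (A^⊗3)_ij equals the minimum over all length-3 walks i = v_0 → v_1 → … → v_3 = j of Σ_t A[v_t][v_{t+1}]. For example, for (i, j) = (0, 1) we minimise over 4 possible intermediate vertex sequences; the minimum is 8, attained along the walk 0 → 1 → 0 → 1.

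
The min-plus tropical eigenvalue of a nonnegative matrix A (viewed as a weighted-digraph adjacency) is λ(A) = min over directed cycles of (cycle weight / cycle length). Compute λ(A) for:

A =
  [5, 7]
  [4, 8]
λ(A) = 5

Enumerate directed cycles and compute their means (weight / length). Sample:
  cycle 0 → 0: weight = 5, length = 1, mean = 5/1 ≈ 5.000
  cycle 1 → 1: weight = 8, length = 1, mean = 8/1 ≈ 8.000
  cycle 0 → 1 → 0: weight = 11, length = 2, mean = 11/2 ≈ 5.500
  cycle 1 → 0 → 1: weight = 11, length = 2, mean = 11/2 ≈ 5.500
Minimum mean = 5.000, attained e.g. along the cycle 0 → 0 with weight 5 and length 1. So λ(A) = 5/1 = 5.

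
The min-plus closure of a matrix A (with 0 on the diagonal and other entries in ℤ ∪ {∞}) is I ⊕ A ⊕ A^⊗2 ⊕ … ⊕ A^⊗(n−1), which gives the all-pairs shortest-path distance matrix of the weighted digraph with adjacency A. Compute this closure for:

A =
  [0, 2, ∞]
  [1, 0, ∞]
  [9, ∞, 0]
Closure =
  [0, 2, ∞]
  [1, 0, ∞]
  [9, 11, 0]

This is the Floyd-Warshall all-pairs shortest-path computation. For each intermediate vertex k = 0, 1, …, 2, update dist[i][j] ← min(dist[i][j], dist[i][k] + dist[k][j]). The final matrix gives, for each (i, j), the minimum total weight of any directed path from i to j (possibly empty when i = j).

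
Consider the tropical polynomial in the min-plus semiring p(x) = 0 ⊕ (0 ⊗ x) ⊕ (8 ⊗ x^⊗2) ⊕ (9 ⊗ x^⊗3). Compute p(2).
p(2) = 0

A tropical monomial a ⊗ x^⊗i evaluates to a + i · x. Evaluating each term at x = 2:
  Term 0 contributes 0 + 0 · 2 = 0
  Term 1 contributes 0 + 1 · 2 = 2
  Term 2 contributes 8 + 2 · 2 = 12
  Term 3 contributes 9 + 3 · 2 = 15
p(2) = ⊕ of these = min[0, 2, 12, 15] = 0.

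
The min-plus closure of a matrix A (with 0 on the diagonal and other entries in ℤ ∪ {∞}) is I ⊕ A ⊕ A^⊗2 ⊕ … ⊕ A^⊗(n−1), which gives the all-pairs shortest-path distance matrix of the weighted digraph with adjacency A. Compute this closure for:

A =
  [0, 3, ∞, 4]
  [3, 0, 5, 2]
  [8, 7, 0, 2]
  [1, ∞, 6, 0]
Closure =
  [0, 3, 8, 4]
  [3, 0, 5, 2]
  [3, 6, 0, 2]
  [1, 4, 6, 0]

This is the Floyd-Warshall all-pairs shortest-path computation. For each intermediate vertex k = 0, 1, …, 3, update dist[i][j] ← min(dist[i][j], dist[i][k] + dist[k][j]). The final matrix gives, for each (i, j), the minimum total weight of any directed path from i to j (possibly empty when i = j).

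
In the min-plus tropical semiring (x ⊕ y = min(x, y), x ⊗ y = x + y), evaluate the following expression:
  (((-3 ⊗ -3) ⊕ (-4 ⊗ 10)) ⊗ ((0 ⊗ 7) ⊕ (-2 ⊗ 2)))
(((-3 ⊗ -3) ⊕ (-4 ⊗ 10)) ⊗ ((0 ⊗ 7) ⊕ (-2 ⊗ 2))) = -6

Expand innermost to outermost. Recall ⊕ takes the minimum of its arguments and ⊗ takes their sum. Working out the expression (((-3 ⊗ -3) ⊕ (-4 ⊗ 10)) ⊗ ((0 ⊗ 7) ⊕ (-2 ⊗ 2))) gives -6.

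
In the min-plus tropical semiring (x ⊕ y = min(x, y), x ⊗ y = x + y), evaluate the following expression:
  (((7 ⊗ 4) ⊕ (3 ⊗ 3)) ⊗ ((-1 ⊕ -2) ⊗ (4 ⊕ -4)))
(((7 ⊗ 4) ⊕ (3 ⊗ 3)) ⊗ ((-1 ⊕ -2) ⊗ (4 ⊕ -4))) = 0

Expand innermost to outermost. Recall ⊕ takes the minimum of its arguments and ⊗ takes their sum. Working out the expression (((7 ⊗ 4) ⊕ (3 ⊗ 3)) ⊗ ((-1 ⊕ -2) ⊗ (4 ⊕ -4))) gives 0.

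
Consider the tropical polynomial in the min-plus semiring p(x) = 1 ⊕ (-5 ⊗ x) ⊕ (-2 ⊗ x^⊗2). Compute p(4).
p(4) = -1

A tropical monomial a ⊗ x^⊗i evaluates to a + i · x. Evaluating each term at x = 4:
  Term 0 contributes 1 + 0 · 4 = 1
  Term 1 contributes -5 + 1 · 4 = -1
  Term 2 contributes -2 + 2 · 4 = 6
p(4) = ⊕ of these = min[1, -1, 6] = -1.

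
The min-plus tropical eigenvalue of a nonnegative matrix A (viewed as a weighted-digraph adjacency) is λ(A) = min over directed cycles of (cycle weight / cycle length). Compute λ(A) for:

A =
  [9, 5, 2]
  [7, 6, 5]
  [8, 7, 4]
λ(A) = 4

Enumerate directed cycles and compute their means (weight / length). Sample:
  cycle 0 → 0: weight = 9, length = 1, mean = 9/1 ≈ 9.000
  cycle 1 → 1: weight = 6, length = 1, mean = 6/1 ≈ 6.000
  cycle 2 → 2: weight = 4, length = 1, mean = 4/1 ≈ 4.000
  cycle 0 → 1 → 0: weight = 12, length = 2, mean = 12/2 ≈ 6.000
  cycle 0 → 2 → 0: weight = 10, length = 2, mean = 10/2 ≈ 5.000
  cycle 1 → 0 → 1: weight = 12, length = 2, mean = 12/2 ≈ 6.000
Minimum mean = 4.000, attained e.g. along the cycle 2 → 2 with weight 4 and length 1. So λ(A) = 4/1 = 4.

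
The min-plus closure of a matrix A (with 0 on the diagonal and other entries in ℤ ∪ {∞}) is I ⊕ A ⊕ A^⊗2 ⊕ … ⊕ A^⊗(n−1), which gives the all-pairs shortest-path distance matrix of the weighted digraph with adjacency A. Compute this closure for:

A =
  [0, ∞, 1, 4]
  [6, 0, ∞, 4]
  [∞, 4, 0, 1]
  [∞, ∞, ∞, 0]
Closure =
  [0, 5, 1, 2]
  [6, 0, 7, 4]
  [10, 4, 0, 1]
  [∞, ∞, ∞, 0]

This is the Floyd-Warshall all-pairs shortest-path computation. For each intermediate vertex k = 0, 1, …, 3, update dist[i][j] ← min(dist[i][j], dist[i][k] + dist[k][j]). The final matrix gives, for each (i, j), the minimum total weight of any directed path from i to j (possibly empty when i = j).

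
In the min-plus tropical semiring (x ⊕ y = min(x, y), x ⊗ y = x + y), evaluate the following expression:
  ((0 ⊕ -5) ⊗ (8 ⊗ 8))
((0 ⊕ -5) ⊗ (8 ⊗ 8)) = 11

Expand innermost to outermost. Recall ⊕ takes the minimum of its arguments and ⊗ takes their sum. Working out the expression ((0 ⊕ -5) ⊗ (8 ⊗ 8)) gives 11.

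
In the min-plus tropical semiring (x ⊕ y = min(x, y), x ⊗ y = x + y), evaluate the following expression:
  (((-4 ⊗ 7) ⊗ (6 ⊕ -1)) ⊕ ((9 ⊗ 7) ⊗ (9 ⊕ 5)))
(((-4 ⊗ 7) ⊗ (6 ⊕ -1)) ⊕ ((9 ⊗ 7) ⊗ (9 ⊕ 5))) = 2

Expand innermost to outermost. Recall ⊕ takes the minimum of its arguments and ⊗ takes their sum. Working out the expression (((-4 ⊗ 7) ⊗ (6 ⊕ -1)) ⊕ ((9 ⊗ 7) ⊗ (9 ⊕ 5))) gives 2.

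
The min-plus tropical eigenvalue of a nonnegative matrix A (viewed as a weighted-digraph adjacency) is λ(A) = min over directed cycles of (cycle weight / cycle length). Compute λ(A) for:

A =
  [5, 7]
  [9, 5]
λ(A) = 5

Enumerate directed cycles and compute their means (weight / length). Sample:
  cycle 0 → 0: weight = 5, length = 1, mean = 5/1 ≈ 5.000
  cycle 1 → 1: weight = 5, length = 1, mean = 5/1 ≈ 5.000
  cycle 0 → 1 → 0: weight = 16, length = 2, mean = 16/2 ≈ 8.000
  cycle 1 → 0 → 1: weight = 16, length = 2, mean = 16/2 ≈ 8.000
Minimum mean = 5.000, attained e.g. along the cycle 0 → 0 with weight 5 and length 1. So λ(A) = 5/1 = 5.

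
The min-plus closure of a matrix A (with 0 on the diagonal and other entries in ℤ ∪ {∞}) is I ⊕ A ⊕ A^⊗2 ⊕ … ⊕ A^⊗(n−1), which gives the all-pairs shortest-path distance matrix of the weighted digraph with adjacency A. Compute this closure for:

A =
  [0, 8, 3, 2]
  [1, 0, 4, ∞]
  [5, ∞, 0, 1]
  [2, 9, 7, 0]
Closure =
  [0, 8, 3, 2]
  [1, 0, 4, 3]
  [3, 10, 0, 1]
  [2, 9, 5, 0]

This is the Floyd-Warshall all-pairs shortest-path computation. For each intermediate vertex k = 0, 1, …, 3, update dist[i][j] ← min(dist[i][j], dist[i][k] + dist[k][j]). The final matrix gives, for each (i, j), the minimum total weight of any directed path from i to j (possibly empty when i = j).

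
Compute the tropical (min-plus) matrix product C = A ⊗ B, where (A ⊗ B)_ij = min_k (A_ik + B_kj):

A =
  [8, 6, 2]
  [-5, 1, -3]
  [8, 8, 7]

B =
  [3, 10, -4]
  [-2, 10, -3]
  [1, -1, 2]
A ⊗ B =
  [3, 1, 3]
  [-2, -4, -9]
  [6, 6, 4]

Apply the min-plus product entry-by-entry:
  C[0][0] = min over k of (A[0][0] + B[0][0] = 8 + 3 = 11, A[0][1] + B[1][0] = 6 + -2 = 4, A[0][2] + B[2][0] = 2 + 1 = 3) = 3 (attained at k = 2)
  C[0][1] = min over k of (A[0][0] + B[0][1] = 8 + 10 = 18, A[0][1] + B[1][1] = 6 + 10 = 16, A[0][2] + B[2][1] = 2 + -1 = 1) = 1 (attained at k = 2)
  C[0][2] = min over k of (A[0][0] + B[0][2] = 8 + -4 = 4, A[0][1] + B[1][2] = 6 + -3 = 3, A[0][2] + B[2][2] = 2 + 2 = 4) = 3 (attained at k = 1)
  C[1][0] = min over k of (A[1][0] + B[0][0] = -5 + 3 = -2, A[1][1] + B[1][0] = 1 + -2 = -1, A[1][2] + B[2][0] = -3 + 1 = -2) = -2 (attained at k = 0)
  C[1][1] = min over k of (A[1][0] + B[0][1] = -5 + 10 = 5, A[1][1] + B[1][1] = 1 + 10 = 11, A[1][2] + B[2][1] = -3 + -1 = -4) = -4 (attained at k = 2)
  C[1][2] = min over k of (A[1][0] + B[0][2] = -5 + -4 = -9, A[1][1] + B[1][2] = 1 + -3 = -2, A[1][2] + B[2][2] = -3 + 2 = -1) = -9 (attained at k = 0)
  C[2][0] = min over k of (A[2][0] + B[0][0] = 8 + 3 = 11, A[2][1] + B[1][0] = 8 + -2 = 6, A[2][2] + B[2][0] = 7 + 1 = 8) = 6 (attained at k = 1)
  C[2][1] = min over k of (A[2][0] + B[0][1] = 8 + 10 = 18, A[2][1] + B[1][1] = 8 + 10 = 18, A[2][2] + B[2][1] = 7 + -1 = 6) = 6 (attained at k = 2)
  C[2][2] = min over k of (A[2][0] + B[0][2] = 8 + -4 = 4, A[2][1] + B[1][2] = 8 + -3 = 5, A[2][2] + B[2][2] = 7 + 2 = 9) = 4 (attained at k = 0)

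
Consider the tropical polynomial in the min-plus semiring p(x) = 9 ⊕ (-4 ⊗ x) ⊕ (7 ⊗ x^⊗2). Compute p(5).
p(5) = 1

A tropical monomial a ⊗ x^⊗i evaluates to a + i · x. Evaluating each term at x = 5:
  Term 0 contributes 9 + 0 · 5 = 9
  Term 1 contributes -4 + 1 · 5 = 1
  Term 2 contributes 7 + 2 · 5 = 17
p(5) = ⊕ of these = min[9, 1, 17] = 1.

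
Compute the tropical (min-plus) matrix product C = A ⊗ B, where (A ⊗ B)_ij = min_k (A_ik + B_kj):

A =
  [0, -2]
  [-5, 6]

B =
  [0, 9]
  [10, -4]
A ⊗ B =
  [0, -6]
  [-5, 2]

Apply the min-plus product entry-by-entry:
  C[0][0] = min over k of (A[0][0] + B[0][0] = 0 + 0 = 0, A[0][1] + B[1][0] = -2 + 10 = 8) = 0 (attained at k = 0)
  C[0][1] = min over k of (A[0][0] + B[0][1] = 0 + 9 = 9, A[0][1] + B[1][1] = -2 + -4 = -6) = -6 (attained at k = 1)
  C[1][0] = min over k of (A[1][0] + B[0][0] = -5 + 0 = -5, A[1][1] + B[1][0] = 6 + 10 = 16) = -5 (attained at k = 0)
  C[1][1] = min over k of (A[1][0] + B[0][1] = -5 + 9 = 4, A[1][1] + B[1][1] = 6 + -4 = 2) = 2 (attained at k = 1)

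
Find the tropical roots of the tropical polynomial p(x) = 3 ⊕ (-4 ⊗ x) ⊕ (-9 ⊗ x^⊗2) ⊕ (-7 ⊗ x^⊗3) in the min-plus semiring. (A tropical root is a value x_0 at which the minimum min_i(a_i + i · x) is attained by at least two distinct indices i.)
Roots: {-2, 5, 7}

Each tropical root is a break point of the lower envelope of the lines y = a_i + i · x (there are 4 lines, with slopes 0, 1, ..., 3). Only the lines that attain the minimum somewhere contribute to roots; other lines are dominated. Here the surviving (envelope) indices are i = 3, i = 2, i = 1, i = 0.
Intersections between consecutive envelope lines give the roots: for adjacent envelope indices i < j the intersection is x = (a_i − a_j) / (j − i). Reading off the sorted break points: {-2, 5, 7}.
Verification: at each break x_0, at least two indices attain the minimum of min_i(a_i + i · x_0).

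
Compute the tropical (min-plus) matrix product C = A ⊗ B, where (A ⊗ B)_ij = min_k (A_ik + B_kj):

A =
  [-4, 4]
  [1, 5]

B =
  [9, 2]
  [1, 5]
A ⊗ B =
  [5, -2]
  [6, 3]

Apply the min-plus product entry-by-entry:
  C[0][0] = min over k of (A[0][0] + B[0][0] = -4 + 9 = 5, A[0][1] + B[1][0] = 4 + 1 = 5) = 5 (attained at k = 0)
  C[0][1] = min over k of (A[0][0] + B[0][1] = -4 + 2 = -2, A[0][1] + B[1][1] = 4 + 5 = 9) = -2 (attained at k = 0)
  C[1][0] = min over k of (A[1][0] + B[0][0] = 1 + 9 = 10, A[1][1] + B[1][0] = 5 + 1 = 6) = 6 (attained at k = 1)
  C[1][1] = min over k of (A[1][0] + B[0][1] = 1 + 2 = 3, A[1][1] + B[1][1] = 5 + 5 = 10) = 3 (attained at k = 0)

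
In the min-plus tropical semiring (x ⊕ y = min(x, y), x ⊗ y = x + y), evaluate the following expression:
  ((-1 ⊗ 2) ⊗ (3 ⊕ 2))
((-1 ⊗ 2) ⊗ (3 ⊕ 2)) = 3

Expand innermost to outermost. Recall ⊕ takes the minimum of its arguments and ⊗ takes their sum. Working out the expression ((-1 ⊗ 2) ⊗ (3 ⊕ 2)) gives 3.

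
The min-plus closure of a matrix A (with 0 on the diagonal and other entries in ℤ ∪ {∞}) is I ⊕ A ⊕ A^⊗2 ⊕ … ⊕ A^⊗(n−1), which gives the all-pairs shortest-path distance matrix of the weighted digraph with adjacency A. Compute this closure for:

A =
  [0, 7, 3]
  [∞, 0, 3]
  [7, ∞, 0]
Closure =
  [0, 7, 3]
  [10, 0, 3]
  [7, 14, 0]

This is the Floyd-Warshall all-pairs shortest-path computation. For each intermediate vertex k = 0, 1, …, 2, update dist[i][j] ← min(dist[i][j], dist[i][k] + dist[k][j]). The final matrix gives, for each (i, j), the minimum total weight of any directed path from i to j (possibly empty when i = j).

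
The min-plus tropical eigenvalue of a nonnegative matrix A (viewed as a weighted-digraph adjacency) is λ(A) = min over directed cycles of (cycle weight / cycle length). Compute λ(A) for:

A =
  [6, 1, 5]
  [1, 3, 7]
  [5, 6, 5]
λ(A) = 1

Enumerate directed cycles and compute their means (weight / length). Sample:
  cycle 0 → 0: weight = 6, length = 1, mean = 6/1 ≈ 6.000
  cycle 1 → 1: weight = 3, length = 1, mean = 3/1 ≈ 3.000
  cycle 2 → 2: weight = 5, length = 1, mean = 5/1 ≈ 5.000
  cycle 0 → 1 → 0: weight = 2, length = 2, mean = 2/2 ≈ 1.000
  cycle 0 → 2 → 0: weight = 10, length = 2, mean = 10/2 ≈ 5.000
  cycle 1 → 0 → 1: weight = 2, length = 2, mean = 2/2 ≈ 1.000
Minimum mean = 1.000, attained e.g. along the cycle 0 → 1 → 0 with weight 2 and length 2. So λ(A) = 2/2 = 1.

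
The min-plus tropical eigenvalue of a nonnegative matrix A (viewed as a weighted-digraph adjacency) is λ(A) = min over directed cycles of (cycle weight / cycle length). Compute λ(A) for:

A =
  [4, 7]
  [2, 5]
λ(A) = 4

Enumerate directed cycles and compute their means (weight / length). Sample:
  cycle 0 → 0: weight = 4, length = 1, mean = 4/1 ≈ 4.000
  cycle 1 → 1: weight = 5, length = 1, mean = 5/1 ≈ 5.000
  cycle 0 → 1 → 0: weight = 9, length = 2, mean = 9/2 ≈ 4.500
  cycle 1 → 0 → 1: weight = 9, length = 2, mean = 9/2 ≈ 4.500
Minimum mean = 4.000, attained e.g. along the cycle 0 → 0 with weight 4 and length 1. So λ(A) = 4/1 = 4.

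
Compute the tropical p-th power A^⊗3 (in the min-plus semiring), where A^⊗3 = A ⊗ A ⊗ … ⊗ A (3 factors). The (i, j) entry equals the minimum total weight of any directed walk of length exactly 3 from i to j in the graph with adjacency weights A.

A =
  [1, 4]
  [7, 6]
A^⊗3 =
  [3, 6]
  [9, 12]

Each entry (A^⊗3)_ij equals the minimum over all length-3 walks i = v_0 → v_1 → … → v_3 = j of Σ_t A[v_t][v_{t+1}]. For example, for (i, j) = (0, 1) we minimise over 4 possible intermediate vertex sequences; the minimum is 6, attained along the walk 0 → 0 → 0 → 1.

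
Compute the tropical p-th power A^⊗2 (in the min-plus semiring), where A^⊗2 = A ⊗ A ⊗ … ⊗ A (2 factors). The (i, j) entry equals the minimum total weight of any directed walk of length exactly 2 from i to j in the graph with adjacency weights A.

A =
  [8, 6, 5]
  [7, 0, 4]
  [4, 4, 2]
A^⊗2 =
  [9, 6, 7]
  [7, 0, 4]
  [6, 4, 4]

Each entry (A^⊗2)_ij equals the minimum over all length-2 walks i = v_0 → v_1 → … → v_2 = j of Σ_t A[v_t][v_{t+1}]. For example, for (i, j) = (0, 2) we minimise over 3 possible intermediate vertex sequences; the minimum is 7, attained along the walk 0 → 2 → 2.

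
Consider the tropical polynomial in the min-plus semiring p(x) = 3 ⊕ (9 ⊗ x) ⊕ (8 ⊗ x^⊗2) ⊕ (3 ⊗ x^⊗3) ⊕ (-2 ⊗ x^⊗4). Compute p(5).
p(5) = 3

A tropical monomial a ⊗ x^⊗i evaluates to a + i · x. Evaluating each term at x = 5:
  Term 0 contributes 3 + 0 · 5 = 3
  Term 1 contributes 9 + 1 · 5 = 14
  Term 2 contributes 8 + 2 · 5 = 18
  Term 3 contributes 3 + 3 · 5 = 18
  Term 4 contributes -2 + 4 · 5 = 18
p(5) = ⊕ of these = min[3, 14, 18, 18, 18] = 3.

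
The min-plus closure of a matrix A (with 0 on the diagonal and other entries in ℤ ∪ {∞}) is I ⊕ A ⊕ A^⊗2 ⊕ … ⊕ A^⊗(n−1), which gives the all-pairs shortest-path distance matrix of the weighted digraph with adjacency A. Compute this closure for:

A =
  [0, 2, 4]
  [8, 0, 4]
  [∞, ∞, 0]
Closure =
  [0, 2, 4]
  [8, 0, 4]
  [∞, ∞, 0]

This is the Floyd-Warshall all-pairs shortest-path computation. For each intermediate vertex k = 0, 1, …, 2, update dist[i][j] ← min(dist[i][j], dist[i][k] + dist[k][j]). The final matrix gives, for each (i, j), the minimum total weight of any directed path from i to j (possibly empty when i = j).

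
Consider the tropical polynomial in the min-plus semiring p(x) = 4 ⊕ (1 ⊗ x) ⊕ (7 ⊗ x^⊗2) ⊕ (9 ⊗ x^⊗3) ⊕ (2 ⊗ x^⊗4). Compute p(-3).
p(-3) = -10

A tropical monomial a ⊗ x^⊗i evaluates to a + i · x. Evaluating each term at x = -3:
  Term 0 contributes 4 + 0 · -3 = 4
  Term 1 contributes 1 + 1 · -3 = -2
  Term 2 contributes 7 + 2 · -3 = 1
  Term 3 contributes 9 + 3 · -3 = 0
  Term 4 contributes 2 + 4 · -3 = -10
p(-3) = ⊕ of these = min[4, -2, 1, 0, -10] = -10.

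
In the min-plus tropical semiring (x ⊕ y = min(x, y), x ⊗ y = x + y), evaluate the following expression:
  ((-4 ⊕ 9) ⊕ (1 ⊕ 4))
((-4 ⊕ 9) ⊕ (1 ⊕ 4)) = -4

Expand innermost to outermost. Recall ⊕ takes the minimum of its arguments and ⊗ takes their sum. Working out the expression ((-4 ⊕ 9) ⊕ (1 ⊕ 4)) gives -4.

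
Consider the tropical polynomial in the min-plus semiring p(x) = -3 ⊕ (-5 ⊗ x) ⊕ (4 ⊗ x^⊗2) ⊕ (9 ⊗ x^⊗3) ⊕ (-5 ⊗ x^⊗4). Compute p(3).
p(3) = -3

A tropical monomial a ⊗ x^⊗i evaluates to a + i · x. Evaluating each term at x = 3:
  Term 0 contributes -3 + 0 · 3 = -3
  Term 1 contributes -5 + 1 · 3 = -2
  Term 2 contributes 4 + 2 · 3 = 10
  Term 3 contributes 9 + 3 · 3 = 18
  Term 4 contributes -5 + 4 · 3 = 7
p(3) = ⊕ of these = min[-3, -2, 10, 18, 7] = -3.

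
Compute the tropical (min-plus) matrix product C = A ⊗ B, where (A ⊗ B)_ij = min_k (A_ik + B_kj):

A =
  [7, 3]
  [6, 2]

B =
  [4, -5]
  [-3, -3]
A ⊗ B =
  [0, 0]
  [-1, -1]

Apply the min-plus product entry-by-entry:
  C[0][0] = min over k of (A[0][0] + B[0][0] = 7 + 4 = 11, A[0][1] + B[1][0] = 3 + -3 = 0) = 0 (attained at k = 1)
  C[0][1] = min over k of (A[0][0] + B[0][1] = 7 + -5 = 2, A[0][1] + B[1][1] = 3 + -3 = 0) = 0 (attained at k = 1)
  C[1][0] = min over k of (A[1][0] + B[0][0] = 6 + 4 = 10, A[1][1] + B[1][0] = 2 + -3 = -1) = -1 (attained at k = 1)
  C[1][1] = min over k of (A[1][0] + B[0][1] = 6 + -5 = 1, A[1][1] + B[1][1] = 2 + -3 = -1) = -1 (attained at k = 1)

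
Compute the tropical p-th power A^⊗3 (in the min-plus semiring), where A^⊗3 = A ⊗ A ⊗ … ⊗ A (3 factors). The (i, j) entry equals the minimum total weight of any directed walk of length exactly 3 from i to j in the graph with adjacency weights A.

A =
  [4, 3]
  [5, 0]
A^⊗3 =
  [8, 3]
  [5, 0]

Each entry (A^⊗3)_ij equals the minimum over all length-3 walks i = v_0 → v_1 → … → v_3 = j of Σ_t A[v_t][v_{t+1}]. For example, for (i, j) = (0, 1) we minimise over 4 possible intermediate vertex sequences; the minimum is 3, attained along the walk 0 → 1 → 1 → 1.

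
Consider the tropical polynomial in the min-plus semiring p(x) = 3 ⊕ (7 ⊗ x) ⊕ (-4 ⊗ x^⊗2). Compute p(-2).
p(-2) = -8

A tropical monomial a ⊗ x^⊗i evaluates to a + i · x. Evaluating each term at x = -2:
  Term 0 contributes 3 + 0 · -2 = 3
  Term 1 contributes 7 + 1 · -2 = 5
  Term 2 contributes -4 + 2 · -2 = -8
p(-2) = ⊕ of these = min[3, 5, -8] = -8.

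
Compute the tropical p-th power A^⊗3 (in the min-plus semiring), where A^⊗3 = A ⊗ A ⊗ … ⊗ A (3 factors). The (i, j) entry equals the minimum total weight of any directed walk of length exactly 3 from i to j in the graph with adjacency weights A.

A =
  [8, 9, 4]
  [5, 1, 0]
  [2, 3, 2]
A^⊗3 =
  [8, 8, 7]
  [3, 3, 2]
  [5, 5, 4]

Each entry (A^⊗3)_ij equals the minimum over all length-3 walks i = v_0 → v_1 → … → v_3 = j of Σ_t A[v_t][v_{t+1}]. For example, for (i, j) = (0, 2) we minimise over 9 possible intermediate vertex sequences; the minimum is 7, attained along the walk 0 → 2 → 1 → 2.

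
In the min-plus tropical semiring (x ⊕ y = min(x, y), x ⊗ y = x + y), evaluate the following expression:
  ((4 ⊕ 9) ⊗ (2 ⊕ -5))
((4 ⊕ 9) ⊗ (2 ⊕ -5)) = -1

Expand innermost to outermost. Recall ⊕ takes the minimum of its arguments and ⊗ takes their sum. Working out the expression ((4 ⊕ 9) ⊗ (2 ⊕ -5)) gives -1.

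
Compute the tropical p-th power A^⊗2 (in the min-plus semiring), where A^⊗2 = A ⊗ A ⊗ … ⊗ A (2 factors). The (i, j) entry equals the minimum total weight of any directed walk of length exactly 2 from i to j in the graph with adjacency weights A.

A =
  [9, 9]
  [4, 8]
A^⊗2 =
  [13, 17]
  [12, 13]

Each entry (A^⊗2)_ij equals the minimum over all length-2 walks i = v_0 → v_1 → … → v_2 = j of Σ_t A[v_t][v_{t+1}]. For example, for (i, j) = (0, 1) we minimise over 2 possible intermediate vertex sequences; the minimum is 17, attained along the walk 0 → 1 → 1.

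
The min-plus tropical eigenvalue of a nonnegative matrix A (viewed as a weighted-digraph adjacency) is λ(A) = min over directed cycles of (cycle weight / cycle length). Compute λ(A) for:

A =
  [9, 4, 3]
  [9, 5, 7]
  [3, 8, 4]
λ(A) = 3

Enumerate directed cycles and compute their means (weight / length). Sample:
  cycle 0 → 0: weight = 9, length = 1, mean = 9/1 ≈ 9.000
  cycle 1 → 1: weight = 5, length = 1, mean = 5/1 ≈ 5.000
  cycle 2 → 2: weight = 4, length = 1, mean = 4/1 ≈ 4.000
  cycle 0 → 1 → 0: weight = 13, length = 2, mean = 13/2 ≈ 6.500
  cycle 0 → 2 → 0: weight = 6, length = 2, mean = 6/2 ≈ 3.000
  cycle 1 → 0 → 1: weight = 13, length = 2, mean = 13/2 ≈ 6.500
Minimum mean = 3.000, attained e.g. along the cycle 0 → 2 → 0 with weight 6 and length 2. So λ(A) = 6/2 = 3.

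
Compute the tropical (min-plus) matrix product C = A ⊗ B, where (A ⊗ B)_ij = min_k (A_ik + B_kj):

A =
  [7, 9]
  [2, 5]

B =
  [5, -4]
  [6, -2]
A ⊗ B =
  [12, 3]
  [7, -2]

Apply the min-plus product entry-by-entry:
  C[0][0] = min over k of (A[0][0] + B[0][0] = 7 + 5 = 12, A[0][1] + B[1][0] = 9 + 6 = 15) = 12 (attained at k = 0)
  C[0][1] = min over k of (A[0][0] + B[0][1] = 7 + -4 = 3, A[0][1] + B[1][1] = 9 + -2 = 7) = 3 (attained at k = 0)
  C[1][0] = min over k of (A[1][0] + B[0][0] = 2 + 5 = 7, A[1][1] + B[1][0] = 5 + 6 = 11) = 7 (attained at k = 0)
  C[1][1] = min over k of (A[1][0] + B[0][1] = 2 + -4 = -2, A[1][1] + B[1][1] = 5 + -2 = 3) = -2 (attained at k = 0)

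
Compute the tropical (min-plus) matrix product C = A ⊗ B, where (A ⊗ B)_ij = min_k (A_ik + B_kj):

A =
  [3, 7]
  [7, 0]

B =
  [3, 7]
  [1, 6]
A ⊗ B =
  [6, 10]
  [1, 6]

Apply the min-plus product entry-by-entry:
  C[0][0] = min over k of (A[0][0] + B[0][0] = 3 + 3 = 6, A[0][1] + B[1][0] = 7 + 1 = 8) = 6 (attained at k = 0)
  C[0][1] = min over k of (A[0][0] + B[0][1] = 3 + 7 = 10, A[0][1] + B[1][1] = 7 + 6 = 13) = 10 (attained at k = 0)
  C[1][0] = min over k of (A[1][0] + B[0][0] = 7 + 3 = 10, A[1][1] + B[1][0] = 0 + 1 = 1) = 1 (attained at k = 1)
  C[1][1] = min over k of (A[1][0] + B[0][1] = 7 + 7 = 14, A[1][1] + B[1][1] = 0 + 6 = 6) = 6 (attained at k = 1)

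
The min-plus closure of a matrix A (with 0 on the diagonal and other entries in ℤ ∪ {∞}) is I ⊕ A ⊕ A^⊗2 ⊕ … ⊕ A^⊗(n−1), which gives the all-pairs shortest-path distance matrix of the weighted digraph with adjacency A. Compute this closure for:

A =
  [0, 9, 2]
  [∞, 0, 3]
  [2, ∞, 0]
Closure =
  [0, 9, 2]
  [5, 0, 3]
  [2, 11, 0]

This is the Floyd-Warshall all-pairs shortest-path computation. For each intermediate vertex k = 0, 1, …, 2, update dist[i][j] ← min(dist[i][j], dist[i][k] + dist[k][j]). The final matrix gives, for each (i, j), the minimum total weight of any directed path from i to j (possibly empty when i = j).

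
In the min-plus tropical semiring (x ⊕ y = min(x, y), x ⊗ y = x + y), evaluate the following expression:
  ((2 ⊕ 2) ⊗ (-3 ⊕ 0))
((2 ⊕ 2) ⊗ (-3 ⊕ 0)) = -1

Expand innermost to outermost. Recall ⊕ takes the minimum of its arguments and ⊗ takes their sum. Working out the expression ((2 ⊕ 2) ⊗ (-3 ⊕ 0)) gives -1.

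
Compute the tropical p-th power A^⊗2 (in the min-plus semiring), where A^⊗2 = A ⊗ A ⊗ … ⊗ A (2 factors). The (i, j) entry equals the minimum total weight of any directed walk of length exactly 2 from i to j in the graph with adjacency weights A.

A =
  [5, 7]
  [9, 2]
A^⊗2 =
  [10, 9]
  [11, 4]

Each entry (A^⊗2)_ij equals the minimum over all length-2 walks i = v_0 → v_1 → … → v_2 = j of Σ_t A[v_t][v_{t+1}]. For example, for (i, j) = (0, 1) we minimise over 2 possible intermediate vertex sequences; the minimum is 9, attained along the walk 0 → 1 → 1.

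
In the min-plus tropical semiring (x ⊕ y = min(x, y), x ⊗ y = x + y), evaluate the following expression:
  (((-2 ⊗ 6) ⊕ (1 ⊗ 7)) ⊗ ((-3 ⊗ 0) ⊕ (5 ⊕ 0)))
(((-2 ⊗ 6) ⊕ (1 ⊗ 7)) ⊗ ((-3 ⊗ 0) ⊕ (5 ⊕ 0))) = 1

Expand innermost to outermost. Recall ⊕ takes the minimum of its arguments and ⊗ takes their sum. Working out the expression (((-2 ⊗ 6) ⊕ (1 ⊗ 7)) ⊗ ((-3 ⊗ 0) ⊕ (5 ⊕ 0))) gives 1.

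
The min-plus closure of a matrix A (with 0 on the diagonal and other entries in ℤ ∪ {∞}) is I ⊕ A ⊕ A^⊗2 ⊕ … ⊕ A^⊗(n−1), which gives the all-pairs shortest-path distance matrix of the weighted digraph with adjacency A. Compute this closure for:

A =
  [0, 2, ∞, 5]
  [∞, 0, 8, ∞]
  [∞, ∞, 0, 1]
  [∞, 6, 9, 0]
Closure =
  [0, 2, 10, 5]
  [∞, 0, 8, 9]
  [∞, 7, 0, 1]
  [∞, 6, 9, 0]

This is the Floyd-Warshall all-pairs shortest-path computation. For each intermediate vertex k = 0, 1, …, 3, update dist[i][j] ← min(dist[i][j], dist[i][k] + dist[k][j]). The final matrix gives, for each (i, j), the minimum total weight of any directed path from i to j (possibly empty when i = j).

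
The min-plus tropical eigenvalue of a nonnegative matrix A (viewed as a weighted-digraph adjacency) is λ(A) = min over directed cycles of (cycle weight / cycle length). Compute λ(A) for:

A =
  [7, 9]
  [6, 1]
λ(A) = 1

Enumerate directed cycles and compute their means (weight / length). Sample:
  cycle 0 → 0: weight = 7, length = 1, mean = 7/1 ≈ 7.000
  cycle 1 → 1: weight = 1, length = 1, mean = 1/1 ≈ 1.000
  cycle 0 → 1 → 0: weight = 15, length = 2, mean = 15/2 ≈ 7.500
  cycle 1 → 0 → 1: weight = 15, length = 2, mean = 15/2 ≈ 7.500
Minimum mean = 1.000, attained e.g. along the cycle 1 → 1 with weight 1 and length 1. So λ(A) = 1/1 = 1.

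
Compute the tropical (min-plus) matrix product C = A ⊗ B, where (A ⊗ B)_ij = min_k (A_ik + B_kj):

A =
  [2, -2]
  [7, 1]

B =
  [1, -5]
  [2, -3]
A ⊗ B =
  [0, -5]
  [3, -2]

Apply the min-plus product entry-by-entry:
  C[0][0] = min over k of (A[0][0] + B[0][0] = 2 + 1 = 3, A[0][1] + B[1][0] = -2 + 2 = 0) = 0 (attained at k = 1)
  C[0][1] = min over k of (A[0][0] + B[0][1] = 2 + -5 = -3, A[0][1] + B[1][1] = -2 + -3 = -5) = -5 (attained at k = 1)
  C[1][0] = min over k of (A[1][0] + B[0][0] = 7 + 1 = 8, A[1][1] + B[1][0] = 1 + 2 = 3) = 3 (attained at k = 1)
  C[1][1] = min over k of (A[1][0] + B[0][1] = 7 + -5 = 2, A[1][1] + B[1][1] = 1 + -3 = -2) = -2 (attained at k = 1)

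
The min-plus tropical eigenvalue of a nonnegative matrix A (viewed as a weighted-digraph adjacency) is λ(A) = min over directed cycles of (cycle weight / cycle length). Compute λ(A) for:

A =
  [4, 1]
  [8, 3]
λ(A) = 3

Enumerate directed cycles and compute their means (weight / length). Sample:
  cycle 0 → 0: weight = 4, length = 1, mean = 4/1 ≈ 4.000
  cycle 1 → 1: weight = 3, length = 1, mean = 3/1 ≈ 3.000
  cycle 0 → 1 → 0: weight = 9, length = 2, mean = 9/2 ≈ 4.500
  cycle 1 → 0 → 1: weight = 9, length = 2, mean = 9/2 ≈ 4.500
Minimum mean = 3.000, attained e.g. along the cycle 1 → 1 with weight 3 and length 1. So λ(A) = 3/1 = 3.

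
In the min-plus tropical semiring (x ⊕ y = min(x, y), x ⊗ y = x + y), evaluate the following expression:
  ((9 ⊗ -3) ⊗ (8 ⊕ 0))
((9 ⊗ -3) ⊗ (8 ⊕ 0)) = 6

Expand innermost to outermost. Recall ⊕ takes the minimum of its arguments and ⊗ takes their sum. Working out the expression ((9 ⊗ -3) ⊗ (8 ⊕ 0)) gives 6.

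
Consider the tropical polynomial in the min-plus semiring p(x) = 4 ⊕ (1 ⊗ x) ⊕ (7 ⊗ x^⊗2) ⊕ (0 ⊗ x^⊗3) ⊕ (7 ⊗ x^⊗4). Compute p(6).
p(6) = 4

A tropical monomial a ⊗ x^⊗i evaluates to a + i · x. Evaluating each term at x = 6:
  Term 0 contributes 4 + 0 · 6 = 4
  Term 1 contributes 1 + 1 · 6 = 7
  Term 2 contributes 7 + 2 · 6 = 19
  Term 3 contributes 0 + 3 · 6 = 18
  Term 4 contributes 7 + 4 · 6 = 31
p(6) = ⊕ of these = min[4, 7, 19, 18, 31] = 4.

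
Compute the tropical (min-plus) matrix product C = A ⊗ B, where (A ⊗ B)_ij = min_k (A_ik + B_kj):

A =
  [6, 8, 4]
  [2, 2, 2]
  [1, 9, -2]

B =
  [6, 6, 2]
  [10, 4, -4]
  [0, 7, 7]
A ⊗ B =
  [4, 11, 4]
  [2, 6, -2]
  [-2, 5, 3]

Apply the min-plus product entry-by-entry:
  C[0][0] = min over k of (A[0][0] + B[0][0] = 6 + 6 = 12, A[0][1] + B[1][0] = 8 + 10 = 18, A[0][2] + B[2][0] = 4 + 0 = 4) = 4 (attained at k = 2)
  C[0][1] = min over k of (A[0][0] + B[0][1] = 6 + 6 = 12, A[0][1] + B[1][1] = 8 + 4 = 12, A[0][2] + B[2][1] = 4 + 7 = 11) = 11 (attained at k = 2)
  C[0][2] = min over k of (A[0][0] + B[0][2] = 6 + 2 = 8, A[0][1] + B[1][2] = 8 + -4 = 4, A[0][2] + B[2][2] = 4 + 7 = 11) = 4 (attained at k = 1)
  C[1][0] = min over k of (A[1][0] + B[0][0] = 2 + 6 = 8, A[1][1] + B[1][0] = 2 + 10 = 12, A[1][2] + B[2][0] = 2 + 0 = 2) = 2 (attained at k = 2)
  C[1][1] = min over k of (A[1][0] + B[0][1] = 2 + 6 = 8, A[1][1] + B[1][1] = 2 + 4 = 6, A[1][2] + B[2][1] = 2 + 7 = 9) = 6 (attained at k = 1)
  C[1][2] = min over k of (A[1][0] + B[0][2] = 2 + 2 = 4, A[1][1] + B[1][2] = 2 + -4 = -2, A[1][2] + B[2][2] = 2 + 7 = 9) = -2 (attained at k = 1)
  C[2][0] = min over k of (A[2][0] + B[0][0] = 1 + 6 = 7, A[2][1] + B[1][0] = 9 + 10 = 19, A[2][2] + B[2][0] = -2 + 0 = -2) = -2 (attained at k = 2)
  C[2][1] = min over k of (A[2][0] + B[0][1] = 1 + 6 = 7, A[2][1] + B[1][1] = 9 + 4 = 13, A[2][2] + B[2][1] = -2 + 7 = 5) = 5 (attained at k = 2)
  C[2][2] = min over k of (A[2][0] + B[0][2] = 1 + 2 = 3, A[2][1] + B[1][2] = 9 + -4 = 5, A[2][2] + B[2][2] = -2 + 7 = 5) = 3 (attained at k = 0)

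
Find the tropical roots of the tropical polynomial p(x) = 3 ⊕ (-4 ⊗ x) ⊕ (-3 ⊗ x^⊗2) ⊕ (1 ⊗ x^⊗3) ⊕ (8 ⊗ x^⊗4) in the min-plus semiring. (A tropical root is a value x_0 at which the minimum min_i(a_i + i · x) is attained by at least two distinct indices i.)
Roots: {-7, -4, -1, 7}

Each tropical root is a break point of the lower envelope of the lines y = a_i + i · x (there are 5 lines, with slopes 0, 1, ..., 4). Only the lines that attain the minimum somewhere contribute to roots; other lines are dominated. Here the surviving (envelope) indices are i = 4, i = 3, i = 2, i = 1, i = 0.
Intersections between consecutive envelope lines give the roots: for adjacent envelope indices i < j the intersection is x = (a_i − a_j) / (j − i). Reading off the sorted break points: {-7, -4, -1, 7}.
Verification: at each break x_0, at least two indices attain the minimum of min_i(a_i + i · x_0).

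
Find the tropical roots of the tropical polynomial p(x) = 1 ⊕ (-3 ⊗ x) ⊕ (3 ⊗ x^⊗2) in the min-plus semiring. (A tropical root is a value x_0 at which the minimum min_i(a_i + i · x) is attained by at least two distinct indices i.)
Roots: {-6, 4}

Each tropical root is a break point of the lower envelope of the lines y = a_i + i · x (there are 3 lines, with slopes 0, 1, ..., 2). Only the lines that attain the minimum somewhere contribute to roots; other lines are dominated. Here the surviving (envelope) indices are i = 2, i = 1, i = 0.
Intersections between consecutive envelope lines give the roots: for adjacent envelope indices i < j the intersection is x = (a_i − a_j) / (j − i). Reading off the sorted break points: {-6, 4}.
Verification: at each break x_0, at least two indices attain the minimum of min_i(a_i + i · x_0).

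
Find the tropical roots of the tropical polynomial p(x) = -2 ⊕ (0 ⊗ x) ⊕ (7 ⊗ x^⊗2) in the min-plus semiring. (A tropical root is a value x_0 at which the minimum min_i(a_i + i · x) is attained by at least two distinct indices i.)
Roots: {-7, -2}

Each tropical root is a break point of the lower envelope of the lines y = a_i + i · x (there are 3 lines, with slopes 0, 1, ..., 2). Only the lines that attain the minimum somewhere contribute to roots; other lines are dominated. Here the surviving (envelope) indices are i = 2, i = 1, i = 0.
Intersections between consecutive envelope lines give the roots: for adjacent envelope indices i < j the intersection is x = (a_i − a_j) / (j − i). Reading off the sorted break points: {-7, -2}.
Verification: at each break x_0, at least two indices attain the minimum of min_i(a_i + i · x_0).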